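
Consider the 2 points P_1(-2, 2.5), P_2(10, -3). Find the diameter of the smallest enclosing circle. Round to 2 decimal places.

13.20

The smallest circle enclosing two points has them as diameter endpoints.
Centre = midpoint = (4, -0.25); r² = |P_1P_2|²/4 = 174.25/4 = 43.5625.
Diameter = 2r = 2√(43.5625) ≈ 13.20.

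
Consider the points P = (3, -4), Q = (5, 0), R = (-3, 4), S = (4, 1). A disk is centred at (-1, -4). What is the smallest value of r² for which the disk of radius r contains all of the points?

The required radius is the distance from (-1, -4) to the farthest point.
Squared distances: 16, 52, 68, 50.
Maximum is 68, attained at R.

68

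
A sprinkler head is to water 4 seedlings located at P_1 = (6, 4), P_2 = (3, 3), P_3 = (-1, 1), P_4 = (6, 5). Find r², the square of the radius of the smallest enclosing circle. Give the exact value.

16.25

The farthest pair is P_3–P_4 with squared distance 65. The circle on this segment as diameter has centre (2.5, 3) and r² = 65/4 = 16.25.
Check P_1: distance² to centre = 13.25 ≤ 16.25, so it lies inside.
All remaining points lie in this disk, and no smaller disk contains both endpoints, so this is the minimum enclosing circle.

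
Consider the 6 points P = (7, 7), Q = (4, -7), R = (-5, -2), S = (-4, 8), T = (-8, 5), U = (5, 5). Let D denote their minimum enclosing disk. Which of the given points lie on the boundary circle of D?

The minimum enclosing circle of a finite set is fixed by two of the points (as a diameter) or three (as a circumcircle).
The minimum enclosing circle is determined by three boundary points: P, Q, T.
Their circumcentre is (5/34, 39/34) with r² = 46945/578.
The farthest remaining point S is at distance² 37085/578 ≤ 46945/578.
The points at distance exactly r from the centre are P, Q, T — 3 points.

P, Q, T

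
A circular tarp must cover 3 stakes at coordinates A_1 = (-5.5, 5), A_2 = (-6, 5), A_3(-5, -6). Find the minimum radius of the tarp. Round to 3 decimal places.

5.523

Side lengths²: A_1A_2² = 0.25, A_1A_3² = 121.25, A_2A_3² = 122.
Since A_2A_3² = 122 ≥ 121.25 + 0.25 = 121.5, the angle opposite A_2A_3 is not acute, so the smallest enclosing circle has A_2A_3 as diameter.
Centre = midpoint of A_2A_3 = (-5.5, -0.5), r² = 122/4 = 30.5.
r = √(30.5) ≈ 5.523.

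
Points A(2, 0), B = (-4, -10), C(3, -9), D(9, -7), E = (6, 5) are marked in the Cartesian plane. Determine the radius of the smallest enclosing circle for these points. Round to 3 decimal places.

9.015

By Welzl's lemma the MEC is supported by two points (diametrically opposite) or three points (on a circumcircle).
The minimum enclosing circle is determined by three boundary points: B, D, E.
Their circumcentre is (25/22, -57/22) with r² = 19669/242.
The farthest remaining point C is at distance² 10781/242 ≤ 19669/242.
r = √(19669/242) ≈ 9.015.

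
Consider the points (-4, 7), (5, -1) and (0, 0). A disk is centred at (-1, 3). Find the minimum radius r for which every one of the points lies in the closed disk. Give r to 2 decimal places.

The required radius is the distance from (-1, 3) to the farthest point.
Squared distances: 25, 52, 10.
Maximum is 52, attained at (5, -1).
r = √52 ≈ 7.21.

7.21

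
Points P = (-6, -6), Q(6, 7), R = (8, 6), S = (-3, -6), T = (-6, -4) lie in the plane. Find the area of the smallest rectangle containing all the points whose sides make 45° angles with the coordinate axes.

65

In coordinates u = x + y, v = x − y the rectangle is axis-aligned; the map (x,y)→(u,v) scales areas by 2.
u-values: -12, 13, 14, -9, -10; range = 14 − (-12) = 26.
v-values: 0, -1, 2, 3, -2; range = 3 − (-2) = 5.
Area = (26 × 5) / 2 = 65.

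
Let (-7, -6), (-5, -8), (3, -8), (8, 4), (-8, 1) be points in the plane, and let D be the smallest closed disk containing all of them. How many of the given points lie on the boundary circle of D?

2

The minimum enclosing circle of a finite set is fixed by two of the points (as a diameter) or three (as a circumcircle).
The farthest pair is (-7, -6)–(8, 4) with squared distance 325. The circle on this segment as diameter has centre (0.5, -1) and r² = 325/4 = 81.25.
Check (-5, -8): distance² to centre = 79.25 ≤ 81.25, so it lies inside.
All remaining points lie in this disk, and no smaller disk contains both endpoints, so this is the minimum enclosing circle.
The points at distance exactly r from the centre are (-7, -6), (8, 4) — 2 points.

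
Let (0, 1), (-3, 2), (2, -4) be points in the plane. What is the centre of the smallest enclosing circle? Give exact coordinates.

Call the three points A, B, C in the order given.
Side lengths²: AB² = 10, AC² = 29, BC² = 61.
Since BC² = 61 ≥ 29 + 10 = 39, the angle opposite BC is not acute, so the smallest enclosing circle has BC as diameter.
Centre = midpoint of BC = (-0.5, -1), r² = 61/4 = 15.25.
Centre = (-0.5, -1).

(-0.5, -1)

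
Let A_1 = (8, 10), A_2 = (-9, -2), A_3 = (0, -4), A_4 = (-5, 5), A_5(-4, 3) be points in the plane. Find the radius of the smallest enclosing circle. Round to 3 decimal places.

10.404

The farthest pair is A_1–A_2 with squared distance 433. The circle on this segment as diameter has centre (-0.5, 4) and r² = 433/4 = 108.25.
Check A_3: distance² to centre = 64.25 ≤ 108.25, so it lies inside.
All remaining points lie in this disk, and no smaller disk contains both endpoints, so this is the minimum enclosing circle.
r = √(108.25) ≈ 10.404.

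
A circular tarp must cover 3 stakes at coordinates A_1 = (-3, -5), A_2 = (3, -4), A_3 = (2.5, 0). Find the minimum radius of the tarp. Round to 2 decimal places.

3.72

Side lengths²: A_1A_2² = 37, A_1A_3² = 55.25, A_2A_3² = 16.25.
Since A_1A_3² = 55.25 ≥ 37 + 16.25 = 53.25, the angle opposite A_1A_3 is not acute, so the smallest enclosing circle has A_1A_3 as diameter.
Centre = midpoint of A_1A_3 = (-0.25, -2.5), r² = 55.25/4 = 13.8125.
r = √(13.8125) ≈ 3.72.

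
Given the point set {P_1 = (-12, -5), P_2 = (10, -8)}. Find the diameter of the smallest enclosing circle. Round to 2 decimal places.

The smallest circle enclosing two points has them as diameter endpoints.
Centre = midpoint = (-1, -6.5); r² = |P_1P_2|²/4 = 493/4 = 123.25.
Diameter = 2r = 2√(123.25) ≈ 22.20.

22.20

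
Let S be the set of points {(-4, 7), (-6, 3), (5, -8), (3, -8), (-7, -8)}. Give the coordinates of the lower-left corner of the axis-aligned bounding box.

(-7, -8)

x-range [-7, 5], y-range [-8, 7].
The lower-left corner is (-7, -8).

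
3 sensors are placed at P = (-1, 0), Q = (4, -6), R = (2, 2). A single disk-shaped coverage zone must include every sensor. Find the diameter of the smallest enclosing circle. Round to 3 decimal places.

Side lengths²: PQ² = 61, PR² = 13, QR² = 68.
Since QR² = 68 < 61 + 13 = 74, the triangle is acute, so the smallest enclosing circle is the circumcircle.
Circumcentre = (18/7, -59/28), r² = 13481/784.
Diameter = 2r = 2√(13481/784) ≈ 8.293.

8.293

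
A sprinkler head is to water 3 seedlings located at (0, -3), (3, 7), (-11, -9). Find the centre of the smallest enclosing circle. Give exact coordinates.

(-4, -1)

Call the three points A, B, C in the order given.
Side lengths²: AB² = 109, AC² = 157, BC² = 452.
Since BC² = 452 ≥ 157 + 109 = 266, the angle opposite BC is not acute, so the smallest enclosing circle has BC as diameter.
Centre = midpoint of BC = (-4, -1), r² = 452/4 = 113.
Centre = (-4, -1).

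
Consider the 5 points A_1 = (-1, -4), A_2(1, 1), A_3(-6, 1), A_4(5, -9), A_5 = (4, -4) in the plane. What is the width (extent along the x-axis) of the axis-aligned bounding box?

11

max x = 5, min x = -6, so width = 11.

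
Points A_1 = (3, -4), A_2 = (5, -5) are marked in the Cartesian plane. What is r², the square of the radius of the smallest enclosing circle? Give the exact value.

The smallest circle enclosing two points has them as diameter endpoints.
Centre = midpoint = (4, -4.5); r² = |A_1A_2|²/4 = 5/4 = 1.25.

1.25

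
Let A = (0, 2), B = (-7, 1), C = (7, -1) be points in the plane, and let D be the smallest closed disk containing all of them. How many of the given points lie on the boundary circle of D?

Side lengths²: AB² = 50, AC² = 58, BC² = 200.
Since BC² = 200 ≥ 58 + 50 = 108, the angle opposite BC is not acute, so the smallest enclosing circle has BC as diameter.
Centre = midpoint of BC = (0, 0), r² = 200/4 = 50.
The points at distance exactly r from the centre are B, C — 2 points.

2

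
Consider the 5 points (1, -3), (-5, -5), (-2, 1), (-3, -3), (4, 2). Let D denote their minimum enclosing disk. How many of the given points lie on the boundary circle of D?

2

A smallest enclosing disk is always determined by at most three of the input points on its boundary.
The farthest pair is (-5, -5)–(4, 2) with squared distance 130. The circle on this segment as diameter has centre (-0.5, -1.5) and r² = 130/4 = 32.5.
Check (1, -3): distance² to centre = 4.5 ≤ 32.5, so it lies inside.
All remaining points lie in this disk, and no smaller disk contains both endpoints, so this is the minimum enclosing circle.
The points at distance exactly r from the centre are (-5, -5), (4, 2) — 2 points.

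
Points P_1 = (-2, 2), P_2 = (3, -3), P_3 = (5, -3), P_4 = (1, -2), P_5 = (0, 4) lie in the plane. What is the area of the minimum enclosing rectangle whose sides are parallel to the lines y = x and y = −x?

30

In coordinates u = x + y, v = x − y the rectangle is axis-aligned; the map (x,y)→(u,v) scales areas by 2.
u-values: 0, 0, 2, -1, 4; range = 4 − (-1) = 5.
v-values: -4, 6, 8, 3, -4; range = 8 − (-4) = 12.
Area = (5 × 12) / 2 = 30.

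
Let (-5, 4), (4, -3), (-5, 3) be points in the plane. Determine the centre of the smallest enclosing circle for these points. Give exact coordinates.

(-0.5, 0.5)

Call the three points A, B, C in the order given.
Side lengths²: AB² = 130, AC² = 1, BC² = 117.
Since AB² = 130 ≥ 117 + 1 = 118, the angle opposite AB is not acute, so the smallest enclosing circle has AB as diameter.
Centre = midpoint of AB = (-0.5, 0.5), r² = 130/4 = 32.5.
Centre = (-0.5, 0.5).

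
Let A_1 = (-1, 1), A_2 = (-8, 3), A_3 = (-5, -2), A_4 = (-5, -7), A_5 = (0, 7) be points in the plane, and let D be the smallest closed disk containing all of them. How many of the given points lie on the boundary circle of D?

2

The minimum enclosing circle of a finite set is fixed by two of the points (as a diameter) or three (as a circumcircle).
The farthest pair is A_4–A_5 with squared distance 221. The circle on this segment as diameter has centre (-2.5, 0) and r² = 221/4 = 55.25.
Check A_1: distance² to centre = 3.25 ≤ 55.25, so it lies inside.
All remaining points lie in this disk, and no smaller disk contains both endpoints, so this is the minimum enclosing circle.
The points at distance exactly r from the centre are A_4, A_5 — 2 points.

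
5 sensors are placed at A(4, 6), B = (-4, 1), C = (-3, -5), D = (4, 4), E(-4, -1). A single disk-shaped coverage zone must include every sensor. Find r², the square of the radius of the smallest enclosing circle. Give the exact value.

42.5

A smallest enclosing disk is always determined by at most three of the input points on its boundary.
The farthest pair is A–C with squared distance 170. The circle on this segment as diameter has centre (0.5, 0.5) and r² = 170/4 = 42.5.
Check B: distance² to centre = 20.5 ≤ 42.5, so it lies inside.
All remaining points lie in this disk, and no smaller disk contains both endpoints, so this is the minimum enclosing circle.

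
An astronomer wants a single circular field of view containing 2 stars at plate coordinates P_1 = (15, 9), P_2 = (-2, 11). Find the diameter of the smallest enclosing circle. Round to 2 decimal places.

17.12

The smallest circle enclosing two points has them as diameter endpoints.
Centre = midpoint = (6.5, 10); r² = |P_1P_2|²/4 = 293/4 = 73.25.
Diameter = 2r = 2√(73.25) ≈ 17.12.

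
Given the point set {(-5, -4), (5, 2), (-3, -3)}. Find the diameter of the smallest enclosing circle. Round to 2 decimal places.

11.66

Call the three points A, B, C in the order given.
Side lengths²: AB² = 136, AC² = 5, BC² = 89.
Since AB² = 136 ≥ 89 + 5 = 94, the angle opposite AB is not acute, so the smallest enclosing circle has AB as diameter.
Centre = midpoint of AB = (0, -1), r² = 136/4 = 34.
Diameter = 2r = 2√34 ≈ 11.66.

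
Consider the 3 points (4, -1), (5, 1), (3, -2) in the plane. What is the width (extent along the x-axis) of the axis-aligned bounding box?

2

max x = 5, min x = 3, so width = 2.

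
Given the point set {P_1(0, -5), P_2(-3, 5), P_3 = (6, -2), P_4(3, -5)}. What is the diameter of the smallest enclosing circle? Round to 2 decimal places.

11.75

By Welzl's lemma the MEC is supported by two points (diametrically opposite) or three points (on a circumcircle).
The minimum enclosing circle is determined by three boundary points: P_2, P_3, P_4.
Their circumcentre is (0.625, 0.375) with r² = 34.53125.
The farthest remaining point P_1 is at distance² 29.28125 ≤ 34.53125.
Diameter = 2r = 2√(34.53125) ≈ 11.75.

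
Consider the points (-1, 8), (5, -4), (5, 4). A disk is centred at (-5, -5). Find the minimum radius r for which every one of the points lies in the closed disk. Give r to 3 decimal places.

The required radius is the distance from (-5, -5) to the farthest point.
Squared distances: 185, 101, 181.
Maximum is 185, attained at (-1, 8).
r = √185 ≈ 13.601.

13.601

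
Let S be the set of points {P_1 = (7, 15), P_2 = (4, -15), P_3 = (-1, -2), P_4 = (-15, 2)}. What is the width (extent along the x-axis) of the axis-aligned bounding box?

22

max x = 7, min x = -15, so width = 22.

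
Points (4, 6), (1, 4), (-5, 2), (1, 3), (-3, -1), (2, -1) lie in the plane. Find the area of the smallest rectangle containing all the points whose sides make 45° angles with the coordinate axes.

70

In coordinates u = x + y, v = x − y the rectangle is axis-aligned; the map (x,y)→(u,v) scales areas by 2.
u-values: 10, 5, -3, 4, -4, 1; range = 10 − (-4) = 14.
v-values: -2, -3, -7, -2, -2, 3; range = 3 − (-7) = 10.
Area = (14 × 10) / 2 = 70.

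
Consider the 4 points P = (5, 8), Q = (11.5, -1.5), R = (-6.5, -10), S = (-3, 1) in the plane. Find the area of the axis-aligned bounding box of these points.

x ranges over [-6.5, 11.5], width 18.
y ranges over [-10, 8], height 18.
Area = 18 × 18 = 324.

324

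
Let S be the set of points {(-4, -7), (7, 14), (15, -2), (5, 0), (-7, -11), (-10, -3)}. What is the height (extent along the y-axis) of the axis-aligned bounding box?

25

max y = 14, min y = -11, so height = 25.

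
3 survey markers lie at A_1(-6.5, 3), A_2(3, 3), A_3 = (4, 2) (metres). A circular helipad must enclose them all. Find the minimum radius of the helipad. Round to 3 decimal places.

5.274

Side lengths²: A_1A_2² = 90.25, A_1A_3² = 111.25, A_2A_3² = 2.
Since A_1A_3² = 111.25 ≥ 90.25 + 2 = 92.25, the angle opposite A_1A_3 is not acute, so the smallest enclosing circle has A_1A_3 as diameter.
Centre = midpoint of A_1A_3 = (-1.25, 2.5), r² = 111.25/4 = 27.8125.
r = √(27.8125) ≈ 5.274.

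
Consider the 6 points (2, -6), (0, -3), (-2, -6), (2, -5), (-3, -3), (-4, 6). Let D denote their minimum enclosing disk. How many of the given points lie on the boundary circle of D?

By Welzl's lemma the MEC is supported by two points (diametrically opposite) or three points (on a circumcircle).
The farthest pair is (2, -6)–(-4, 6) with squared distance 180. The circle on this segment as diameter has centre (-1, 0) and r² = 180/4 = 45.
Check (0, -3): distance² to centre = 10 ≤ 45, so it lies inside.
All remaining points lie in this disk, and no smaller disk contains both endpoints, so this is the minimum enclosing circle.
The points at distance exactly r from the centre are (2, -6), (-4, 6) — 2 points.

2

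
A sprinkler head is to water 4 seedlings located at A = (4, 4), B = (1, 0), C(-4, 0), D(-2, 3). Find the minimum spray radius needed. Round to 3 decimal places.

A smallest enclosing disk is always determined by at most three of the input points on its boundary.
The farthest pair is A–C with squared distance 80. The circle on this segment as diameter has centre (0, 2) and r² = 80/4 = 20.
Check B: distance² to centre = 5 ≤ 20, so it lies inside.
All remaining points lie in this disk, and no smaller disk contains both endpoints, so this is the minimum enclosing circle.
r = √20 ≈ 4.472.

4.472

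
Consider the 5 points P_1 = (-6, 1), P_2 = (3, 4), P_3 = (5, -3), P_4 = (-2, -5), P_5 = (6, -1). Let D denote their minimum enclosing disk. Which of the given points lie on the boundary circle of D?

P_1, P_5

The farthest pair is P_1–P_5 with squared distance 148. The circle on this segment as diameter has centre (0, 0) and r² = 148/4 = 37.
Check P_2: distance² to centre = 25 ≤ 37, so it lies inside.
All remaining points lie in this disk, and no smaller disk contains both endpoints, so this is the minimum enclosing circle.
The points at distance exactly r from the centre are P_1, P_5 — 2 points.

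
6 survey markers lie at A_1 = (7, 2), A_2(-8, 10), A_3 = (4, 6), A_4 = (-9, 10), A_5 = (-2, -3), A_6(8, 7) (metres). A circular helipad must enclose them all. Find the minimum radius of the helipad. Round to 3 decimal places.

A smallest enclosing disk is always determined by at most three of the input points on its boundary.
The minimum enclosing circle is determined by three boundary points: A_4, A_5, A_6.
Their circumcentre is (-0.95, 5.95) with r² = 81.205.
The farthest remaining point A_1 is at distance² 78.805 ≤ 81.205.
r = √(81.205) ≈ 9.011.

9.011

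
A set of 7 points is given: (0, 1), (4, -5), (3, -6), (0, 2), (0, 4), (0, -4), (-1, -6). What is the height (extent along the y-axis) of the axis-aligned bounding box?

max y = 4, min y = -6, so height = 10.

10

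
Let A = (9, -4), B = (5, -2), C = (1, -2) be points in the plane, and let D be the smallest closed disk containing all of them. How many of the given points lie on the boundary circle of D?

Side lengths²: AB² = 20, AC² = 68, BC² = 16.
Since AC² = 68 ≥ 20 + 16 = 36, the angle opposite AC is not acute, so the smallest enclosing circle has AC as diameter.
Centre = midpoint of AC = (5, -3), r² = 68/4 = 17.
The points at distance exactly r from the centre are A, C — 2 points.

2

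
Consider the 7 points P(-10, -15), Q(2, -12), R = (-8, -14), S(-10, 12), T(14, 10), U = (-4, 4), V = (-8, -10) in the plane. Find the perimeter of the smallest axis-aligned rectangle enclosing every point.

Width = max x − min x = 14 − (-10) = 24.
Height = max y − min y = 12 − (-15) = 27.
Perimeter = 2(24 + 27) = 102.

102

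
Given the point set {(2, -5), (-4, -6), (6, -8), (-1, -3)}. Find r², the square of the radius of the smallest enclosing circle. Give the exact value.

26

The minimum enclosing circle of a finite set is fixed by two of the points (as a diameter) or three (as a circumcircle).
The farthest pair is (-4, -6)–(6, -8) with squared distance 104. The circle on this segment as diameter has centre (1, -7) and r² = 104/4 = 26.
Check (2, -5): distance² to centre = 5 ≤ 26, so it lies inside.
All remaining points lie in this disk, and no smaller disk contains both endpoints, so this is the minimum enclosing circle.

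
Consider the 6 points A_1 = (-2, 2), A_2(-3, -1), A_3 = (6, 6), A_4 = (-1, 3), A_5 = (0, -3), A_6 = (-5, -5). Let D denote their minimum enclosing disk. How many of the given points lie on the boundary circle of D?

2

The farthest pair is A_3–A_6 with squared distance 242. The circle on this segment as diameter has centre (0.5, 0.5) and r² = 242/4 = 60.5.
Check A_1: distance² to centre = 8.5 ≤ 60.5, so it lies inside.
All remaining points lie in this disk, and no smaller disk contains both endpoints, so this is the minimum enclosing circle.
The points at distance exactly r from the centre are A_3, A_6 — 2 points.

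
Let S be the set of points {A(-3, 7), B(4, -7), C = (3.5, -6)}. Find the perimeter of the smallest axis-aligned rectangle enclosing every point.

Width = max x − min x = 4 − (-3) = 7.
Height = max y − min y = 7 − (-7) = 14.
Perimeter = 2(7 + 14) = 42.

42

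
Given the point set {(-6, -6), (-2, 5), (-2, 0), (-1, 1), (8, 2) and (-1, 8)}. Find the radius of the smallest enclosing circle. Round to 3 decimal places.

By Welzl's lemma the MEC is supported by two points (diametrically opposite) or three points (on a circumcircle).
The minimum enclosing circle is determined by three boundary points: (-6, -6), (8, 2), (-1, 8).
Their circumcentre is (0, -0.25) with r² = 69.0625.
The farthest remaining point (-2, 5) is at distance² 31.5625 ≤ 69.0625.
r = √(69.0625) ≈ 8.310.

8.310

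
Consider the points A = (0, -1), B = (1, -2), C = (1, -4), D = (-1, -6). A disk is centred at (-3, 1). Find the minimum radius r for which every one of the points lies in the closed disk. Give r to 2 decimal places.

The required radius is the distance from (-3, 1) to the farthest point.
Squared distances: 13, 25, 41, 53.
Maximum is 53, attained at D.
r = √53 ≈ 7.28.

7.28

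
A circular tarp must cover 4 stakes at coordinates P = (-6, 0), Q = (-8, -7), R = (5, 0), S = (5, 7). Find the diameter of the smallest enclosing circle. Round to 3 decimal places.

19.105

By Welzl's lemma the MEC is supported by two points (diametrically opposite) or three points (on a circumcircle).
The farthest pair is Q–S with squared distance 365. The circle on this segment as diameter has centre (-1.5, 0) and r² = 365/4 = 91.25.
Check P: distance² to centre = 20.25 ≤ 91.25, so it lies inside.
All remaining points lie in this disk, and no smaller disk contains both endpoints, so this is the minimum enclosing circle.
Diameter = 2r = 2√(91.25) ≈ 19.105.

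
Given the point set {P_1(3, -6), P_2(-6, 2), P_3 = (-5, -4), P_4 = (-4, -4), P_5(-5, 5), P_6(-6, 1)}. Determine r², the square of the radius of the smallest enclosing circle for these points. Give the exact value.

A smallest enclosing disk is always determined by at most three of the input points on its boundary.
The farthest pair is P_1–P_5 with squared distance 185. The circle on this segment as diameter has centre (-1, -0.5) and r² = 185/4 = 46.25.
Check P_2: distance² to centre = 31.25 ≤ 46.25, so it lies inside.
All remaining points lie in this disk, and no smaller disk contains both endpoints, so this is the minimum enclosing circle.

46.25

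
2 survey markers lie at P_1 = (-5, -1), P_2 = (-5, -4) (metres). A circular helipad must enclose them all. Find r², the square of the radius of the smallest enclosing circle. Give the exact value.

The smallest circle enclosing two points has them as diameter endpoints.
Centre = midpoint = (-5, -2.5); r² = |P_1P_2|²/4 = 9/4 = 2.25.

2.25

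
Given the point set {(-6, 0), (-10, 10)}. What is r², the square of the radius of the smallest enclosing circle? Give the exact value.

29

The smallest circle enclosing two points has them as diameter endpoints.
Centre = midpoint = (-8, 5); r² = |(-6, 0)−(-10, 10)|²/4 = 116/4 = 29.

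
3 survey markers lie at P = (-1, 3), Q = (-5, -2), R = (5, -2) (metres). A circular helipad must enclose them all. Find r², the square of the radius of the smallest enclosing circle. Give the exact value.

25.01

Side lengths²: PQ² = 41, PR² = 61, QR² = 100.
Since QR² = 100 < 61 + 41 = 102, the triangle is acute, so the smallest enclosing circle is the circumcircle.
Circumcentre = (0, -1.9), r² = 25.01.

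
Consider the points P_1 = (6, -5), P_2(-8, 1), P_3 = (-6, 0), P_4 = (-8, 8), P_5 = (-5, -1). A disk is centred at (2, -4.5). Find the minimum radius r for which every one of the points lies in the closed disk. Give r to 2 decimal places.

The required radius is the distance from (2, -4.5) to the farthest point.
Squared distances: 16.25, 130.25, 84.25, 256.25, 61.25.
Maximum is 256.25, attained at P_4.
r = √(256.25) ≈ 16.01.

16.01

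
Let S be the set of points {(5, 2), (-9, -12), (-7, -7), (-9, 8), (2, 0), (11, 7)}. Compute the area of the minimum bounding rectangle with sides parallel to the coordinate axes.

400

x ranges over [-9, 11], width 20.
y ranges over [-12, 8], height 20.
Area = 20 × 20 = 400.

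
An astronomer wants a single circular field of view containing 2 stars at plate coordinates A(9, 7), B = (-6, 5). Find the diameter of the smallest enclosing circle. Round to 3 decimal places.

15.133

The smallest circle enclosing two points has them as diameter endpoints.
Centre = midpoint = (1.5, 6); r² = |AB|²/4 = 229/4 = 57.25.
Diameter = 2r = 2√(57.25) ≈ 15.133.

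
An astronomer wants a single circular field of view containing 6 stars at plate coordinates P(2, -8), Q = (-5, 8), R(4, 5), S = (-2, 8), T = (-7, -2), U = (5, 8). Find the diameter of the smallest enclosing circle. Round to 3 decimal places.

17.769

A smallest enclosing disk is always determined by at most three of the input points on its boundary.
The minimum enclosing circle is determined by three boundary points: P, Q, U.
Their circumcentre is (0, 0.65625) with r² = 78.9306640625.
The farthest remaining point S is at distance² 57.9306640625 ≤ 78.9306640625.
Diameter = 2r = 2√(78.9306640625) ≈ 17.769.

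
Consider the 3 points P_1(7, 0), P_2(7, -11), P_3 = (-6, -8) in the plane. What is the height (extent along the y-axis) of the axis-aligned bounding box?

max y = 0, min y = -11, so height = 11.

11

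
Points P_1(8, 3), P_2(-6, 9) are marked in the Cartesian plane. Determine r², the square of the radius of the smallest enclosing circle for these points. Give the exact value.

The smallest circle enclosing two points has them as diameter endpoints.
Centre = midpoint = (1, 6); r² = |P_1P_2|²/4 = 232/4 = 58.

58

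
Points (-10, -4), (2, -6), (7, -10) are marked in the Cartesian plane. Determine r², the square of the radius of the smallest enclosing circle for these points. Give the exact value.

81.25

Call the three points A, B, C in the order given.
Side lengths²: AB² = 148, AC² = 325, BC² = 41.
Since AC² = 325 ≥ 148 + 41 = 189, the angle opposite AC is not acute, so the smallest enclosing circle has AC as diameter.
Centre = midpoint of AC = (-1.5, -7), r² = 325/4 = 81.25.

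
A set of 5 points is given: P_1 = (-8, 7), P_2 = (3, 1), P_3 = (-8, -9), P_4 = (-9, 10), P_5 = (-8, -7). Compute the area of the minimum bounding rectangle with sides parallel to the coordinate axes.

228

x ranges over [-9, 3], width 12.
y ranges over [-9, 10], height 19.
Area = 12 × 19 = 228.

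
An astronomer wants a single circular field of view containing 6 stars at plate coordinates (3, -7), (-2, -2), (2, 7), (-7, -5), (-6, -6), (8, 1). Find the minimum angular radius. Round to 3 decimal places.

The minimum enclosing circle of a finite set is fixed by two of the points (as a diameter) or three (as a circumcircle).
The minimum enclosing circle is determined by three boundary points: (2, 7), (-7, -5), (8, 1).
Their circumcentre is (1/14, -13/14) with r² = 6525/98.
The farthest remaining point (-6, -6) is at distance² 6133/98 ≤ 6525/98.
r = √(6525/98) ≈ 8.160.

8.160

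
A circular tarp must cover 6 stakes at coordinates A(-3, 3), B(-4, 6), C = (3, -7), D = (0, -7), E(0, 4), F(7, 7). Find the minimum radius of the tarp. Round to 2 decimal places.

8.00

By Welzl's lemma the MEC is supported by two points (diametrically opposite) or three points (on a circumcircle).
The minimum enclosing circle is determined by three boundary points: B, D, F.
Their circumcentre is (85/42, 31/42) with r² = 56425/882.
The farthest remaining point C is at distance² 53653/882 ≤ 56425/882.
r = √(56425/882) ≈ 8.00.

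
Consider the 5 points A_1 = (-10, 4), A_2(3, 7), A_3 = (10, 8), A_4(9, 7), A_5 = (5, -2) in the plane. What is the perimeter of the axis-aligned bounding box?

60

Width = max x − min x = 10 − (-10) = 20.
Height = max y − min y = 8 − (-2) = 10.
Perimeter = 2(20 + 10) = 60.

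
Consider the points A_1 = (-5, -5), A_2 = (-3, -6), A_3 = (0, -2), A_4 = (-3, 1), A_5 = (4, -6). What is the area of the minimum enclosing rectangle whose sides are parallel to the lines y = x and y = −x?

In coordinates u = x + y, v = x − y the rectangle is axis-aligned; the map (x,y)→(u,v) scales areas by 2.
u-values: -10, -9, -2, -2, -2; range = -2 − (-10) = 8.
v-values: 0, 3, 2, -4, 10; range = 10 − (-4) = 14.
Area = (8 × 14) / 2 = 56.

56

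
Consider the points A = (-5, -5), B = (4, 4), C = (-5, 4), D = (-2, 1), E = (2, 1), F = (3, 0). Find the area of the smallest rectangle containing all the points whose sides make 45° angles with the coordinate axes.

108

In coordinates u = x + y, v = x − y the rectangle is axis-aligned; the map (x,y)→(u,v) scales areas by 2.
u-values: -10, 8, -1, -1, 3, 3; range = 8 − (-10) = 18.
v-values: 0, 0, -9, -3, 1, 3; range = 3 − (-9) = 12.
Area = (18 × 12) / 2 = 108.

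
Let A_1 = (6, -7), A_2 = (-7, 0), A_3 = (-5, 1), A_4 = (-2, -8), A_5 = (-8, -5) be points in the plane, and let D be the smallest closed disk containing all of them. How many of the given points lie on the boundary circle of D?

3

The minimum enclosing circle of a finite set is fixed by two of the points (as a diameter) or three (as a circumcircle).
The minimum enclosing circle is determined by three boundary points: A_1, A_2, A_5.
Their circumcentre is (-25/36, -139/36) with r² = 35425/648.
The farthest remaining point A_3 is at distance² 27325/648 ≤ 35425/648.
The points at distance exactly r from the centre are A_1, A_2, A_5 — 3 points.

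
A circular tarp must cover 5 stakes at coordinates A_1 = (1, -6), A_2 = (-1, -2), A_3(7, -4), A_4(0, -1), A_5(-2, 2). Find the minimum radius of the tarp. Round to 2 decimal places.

5.41

The minimum enclosing circle of a finite set is fixed by two of the points (as a diameter) or three (as a circumcircle).
The farthest pair is A_3–A_5 with squared distance 117. The circle on this segment as diameter has centre (2.5, -1) and r² = 117/4 = 29.25.
Check A_1: distance² to centre = 27.25 ≤ 29.25, so it lies inside.
All remaining points lie in this disk, and no smaller disk contains both endpoints, so this is the minimum enclosing circle.
r = √(29.25) ≈ 5.41.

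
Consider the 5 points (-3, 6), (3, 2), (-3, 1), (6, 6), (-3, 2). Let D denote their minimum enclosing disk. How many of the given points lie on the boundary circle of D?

The farthest pair is (-3, 1)–(6, 6) with squared distance 106. The circle on this segment as diameter has centre (1.5, 3.5) and r² = 106/4 = 26.5.
Check (-3, 6): distance² to centre = 26.5 ≤ 26.5, so it lies inside.
All remaining points lie in this disk, and no smaller disk contains both endpoints, so this is the minimum enclosing circle.
The points at distance exactly r from the centre are (-3, 6), (-3, 1), (6, 6) — 3 points.

3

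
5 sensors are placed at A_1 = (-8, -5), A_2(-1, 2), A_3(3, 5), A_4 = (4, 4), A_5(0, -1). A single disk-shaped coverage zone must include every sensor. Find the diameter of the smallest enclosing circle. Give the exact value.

A smallest enclosing disk is always determined by at most three of the input points on its boundary.
The farthest pair is A_1–A_4 with squared distance 225. The circle on this segment as diameter has centre (-2, -0.5) and r² = 225/4 = 56.25.
Check A_2: distance² to centre = 7.25 ≤ 56.25, so it lies inside.
All remaining points lie in this disk, and no smaller disk contains both endpoints, so this is the minimum enclosing circle.
Diameter = 2r = 2√(56.25) = 15.

15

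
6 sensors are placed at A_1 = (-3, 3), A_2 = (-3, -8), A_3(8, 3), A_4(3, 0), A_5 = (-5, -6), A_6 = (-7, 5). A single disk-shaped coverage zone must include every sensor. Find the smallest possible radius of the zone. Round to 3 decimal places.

By Welzl's lemma the MEC is supported by two points (diametrically opposite) or three points (on a circumcircle).
The minimum enclosing circle is determined by three boundary points: A_2, A_3, A_6.
Their circumcentre is (-1/34, 1/34) with r² = 42365/578.
The farthest remaining point A_5 is at distance² 35293/578 ≤ 42365/578.
r = √(42365/578) ≈ 8.561.

8.561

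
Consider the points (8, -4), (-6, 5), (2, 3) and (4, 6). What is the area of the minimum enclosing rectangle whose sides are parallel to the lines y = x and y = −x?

126.5

In coordinates u = x + y, v = x − y the rectangle is axis-aligned; the map (x,y)→(u,v) scales areas by 2.
u-values: 4, -1, 5, 10; range = 10 − (-1) = 11.
v-values: 12, -11, -1, -2; range = 12 − (-11) = 23.
Area = (11 × 23) / 2 = 126.5.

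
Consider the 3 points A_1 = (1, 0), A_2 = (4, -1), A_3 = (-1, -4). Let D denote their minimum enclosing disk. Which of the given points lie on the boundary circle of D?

A_2, A_3

Side lengths²: A_1A_2² = 10, A_1A_3² = 20, A_2A_3² = 34.
Since A_2A_3² = 34 ≥ 20 + 10 = 30, the angle opposite A_2A_3 is not acute, so the smallest enclosing circle has A_2A_3 as diameter.
Centre = midpoint of A_2A_3 = (1.5, -2.5), r² = 34/4 = 8.5.
The points at distance exactly r from the centre are A_2, A_3 — 2 points.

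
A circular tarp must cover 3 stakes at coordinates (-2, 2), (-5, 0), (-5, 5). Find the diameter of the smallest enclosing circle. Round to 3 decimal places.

Call the three points A, B, C in the order given.
Side lengths²: AB² = 13, AC² = 18, BC² = 25.
Since BC² = 25 < 18 + 13 = 31, the triangle is acute, so the smallest enclosing circle is the circumcircle.
Circumcentre = (-4.5, 2.5), r² = 6.5.
Diameter = 2r = 2√(6.5) ≈ 5.099.

5.099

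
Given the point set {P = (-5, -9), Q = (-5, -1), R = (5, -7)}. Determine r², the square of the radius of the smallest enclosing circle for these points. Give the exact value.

35.36

Side lengths²: PQ² = 64, PR² = 104, QR² = 136.
Since QR² = 136 < 104 + 64 = 168, the triangle is acute, so the smallest enclosing circle is the circumcircle.
Circumcentre = (-0.6, -5), r² = 35.36.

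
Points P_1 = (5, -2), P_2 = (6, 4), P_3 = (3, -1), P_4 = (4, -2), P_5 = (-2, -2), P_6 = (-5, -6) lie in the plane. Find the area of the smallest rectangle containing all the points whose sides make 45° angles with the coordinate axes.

73.5

In coordinates u = x + y, v = x − y the rectangle is axis-aligned; the map (x,y)→(u,v) scales areas by 2.
u-values: 3, 10, 2, 2, -4, -11; range = 10 − (-11) = 21.
v-values: 7, 2, 4, 6, 0, 1; range = 7 − 0 = 7.
Area = (21 × 7) / 2 = 73.5.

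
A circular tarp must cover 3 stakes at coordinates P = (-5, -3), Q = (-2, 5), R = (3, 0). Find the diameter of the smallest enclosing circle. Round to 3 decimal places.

Side lengths²: PQ² = 73, PR² = 73, QR² = 50.
Since PR² = 73 < 73 + 50 = 123, the triangle is acute, so the smallest enclosing circle is the circumcircle.
Circumcentre = (-37/22, 7/22), r² = 5329/242.
Diameter = 2r = 2√(5329/242) ≈ 9.385.

9.385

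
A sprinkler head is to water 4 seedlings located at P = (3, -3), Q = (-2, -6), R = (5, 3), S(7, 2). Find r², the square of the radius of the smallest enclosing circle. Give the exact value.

The farthest pair is Q–S with squared distance 145. The circle on this segment as diameter has centre (2.5, -2) and r² = 145/4 = 36.25.
Check P: distance² to centre = 1.25 ≤ 36.25, so it lies inside.
All remaining points lie in this disk, and no smaller disk contains both endpoints, so this is the minimum enclosing circle.

36.25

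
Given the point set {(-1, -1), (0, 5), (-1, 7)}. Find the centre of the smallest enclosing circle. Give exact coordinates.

(-1, 3)

Call the three points A, B, C in the order given.
Side lengths²: AB² = 37, AC² = 64, BC² = 5.
Since AC² = 64 ≥ 37 + 5 = 42, the angle opposite AC is not acute, so the smallest enclosing circle has AC as diameter.
Centre = midpoint of AC = (-1, 3), r² = 64/4 = 16.
Centre = (-1, 3).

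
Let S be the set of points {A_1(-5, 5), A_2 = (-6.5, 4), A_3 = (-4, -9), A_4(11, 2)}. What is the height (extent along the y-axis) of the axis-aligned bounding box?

14

max y = 5, min y = -9, so height = 14.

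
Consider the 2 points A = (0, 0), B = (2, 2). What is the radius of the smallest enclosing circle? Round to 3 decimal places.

1.414

The smallest circle enclosing two points has them as diameter endpoints.
Centre = midpoint = (1, 1); r² = |AB|²/4 = 8/4 = 2.
r = √2 ≈ 1.414.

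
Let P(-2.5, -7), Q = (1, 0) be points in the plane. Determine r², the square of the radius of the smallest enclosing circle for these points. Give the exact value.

The smallest circle enclosing two points has them as diameter endpoints.
Centre = midpoint = (-0.75, -3.5); r² = |PQ|²/4 = 61.25/4 = 15.3125.

15.3125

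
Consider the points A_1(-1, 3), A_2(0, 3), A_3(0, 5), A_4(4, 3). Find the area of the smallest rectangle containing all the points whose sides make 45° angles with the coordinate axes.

In coordinates u = x + y, v = x − y the rectangle is axis-aligned; the map (x,y)→(u,v) scales areas by 2.
u-values: 2, 3, 5, 7; range = 7 − 2 = 5.
v-values: -4, -3, -5, 1; range = 1 − (-5) = 6.
Area = (5 × 6) / 2 = 15.

15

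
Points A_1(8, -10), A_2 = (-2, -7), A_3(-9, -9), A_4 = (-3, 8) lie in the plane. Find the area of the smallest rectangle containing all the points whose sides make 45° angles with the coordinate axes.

333.5

In coordinates u = x + y, v = x − y the rectangle is axis-aligned; the map (x,y)→(u,v) scales areas by 2.
u-values: -2, -9, -18, 5; range = 5 − (-18) = 23.
v-values: 18, 5, 0, -11; range = 18 − (-11) = 29.
Area = (23 × 29) / 2 = 333.5.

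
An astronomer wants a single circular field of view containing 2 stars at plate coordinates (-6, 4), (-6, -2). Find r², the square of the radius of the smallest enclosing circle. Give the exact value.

The smallest circle enclosing two points has them as diameter endpoints.
Centre = midpoint = (-6, 1); r² = |(-6, 4)−(-6, -2)|²/4 = 36/4 = 9.

9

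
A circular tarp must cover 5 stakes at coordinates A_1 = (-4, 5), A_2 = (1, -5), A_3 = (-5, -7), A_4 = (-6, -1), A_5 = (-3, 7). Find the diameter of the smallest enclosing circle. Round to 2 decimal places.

14.14

A smallest enclosing disk is always determined by at most three of the input points on its boundary.
The farthest pair is A_3–A_5 with squared distance 200. The circle on this segment as diameter has centre (-4, 0) and r² = 200/4 = 50.
Check A_1: distance² to centre = 25 ≤ 50, so it lies inside.
All remaining points lie in this disk, and no smaller disk contains both endpoints, so this is the minimum enclosing circle.
Diameter = 2r = 2√50 ≈ 14.14.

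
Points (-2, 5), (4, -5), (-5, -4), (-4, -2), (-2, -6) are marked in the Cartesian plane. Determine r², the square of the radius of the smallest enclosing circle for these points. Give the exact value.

By Welzl's lemma the MEC is supported by two points (diametrically opposite) or three points (on a circumcircle).
The minimum enclosing circle is determined by three boundary points: (-2, 5), (4, -5), (-5, -4).
Their circumcentre is (-1/14, -9/14) with r² = 3485/98.
The farthest remaining point (-2, -6) is at distance² 3177/98 ≤ 3485/98.

3485/98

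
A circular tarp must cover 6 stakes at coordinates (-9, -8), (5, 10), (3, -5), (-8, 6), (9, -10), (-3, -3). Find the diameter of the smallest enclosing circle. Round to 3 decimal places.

The minimum enclosing circle is determined by three boundary points: (-9, -8), (5, 10), (9, -10).
Their circumcentre is (19/22, -27/22) with r² = 34645/242.
The farthest remaining point (-8, 6) is at distance² 31653/242 ≤ 34645/242.
Diameter = 2r = 2√(34645/242) ≈ 23.930.

23.930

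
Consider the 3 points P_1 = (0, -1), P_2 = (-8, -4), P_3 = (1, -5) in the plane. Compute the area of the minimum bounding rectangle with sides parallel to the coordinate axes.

36

x ranges over [-8, 1], width 9.
y ranges over [-5, -1], height 4.
Area = 9 × 4 = 36.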